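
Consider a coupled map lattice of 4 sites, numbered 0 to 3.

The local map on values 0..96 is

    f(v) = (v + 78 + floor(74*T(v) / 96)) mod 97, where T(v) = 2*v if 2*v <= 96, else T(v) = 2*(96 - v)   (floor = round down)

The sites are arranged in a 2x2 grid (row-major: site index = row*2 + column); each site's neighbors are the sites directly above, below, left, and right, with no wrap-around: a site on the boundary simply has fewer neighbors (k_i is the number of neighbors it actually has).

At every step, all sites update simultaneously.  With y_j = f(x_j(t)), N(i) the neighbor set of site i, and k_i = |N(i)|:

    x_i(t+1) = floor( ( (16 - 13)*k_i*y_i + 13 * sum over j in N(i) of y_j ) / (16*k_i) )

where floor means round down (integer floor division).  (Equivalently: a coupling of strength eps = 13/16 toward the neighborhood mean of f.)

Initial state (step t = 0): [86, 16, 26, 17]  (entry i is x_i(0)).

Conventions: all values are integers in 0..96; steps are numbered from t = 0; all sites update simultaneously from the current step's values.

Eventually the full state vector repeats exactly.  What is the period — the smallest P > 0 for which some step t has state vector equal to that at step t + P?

Simulating step by step:
t=0: [86, 16, 26, 17]
t=1: [43, 47, 51, 32]
t=2: [19, 62, 62, 14]
t=3: [82, 36, 36, 80]
t=4: [74, 82, 82, 74]
t=5: [84, 87, 87, 84]
t=6: [81, 82, 82, 81]
t=7: [84, 84, 84, 84]
t=8: [83, 83, 83, 83]
t=9: [84, 84, 84, 84]

Answer: 2
Key observation: The state at step 7, [84, 84, 84, 84], reappears at step 9 — and no state repeats earlier — so the cycle the system enters has period 2.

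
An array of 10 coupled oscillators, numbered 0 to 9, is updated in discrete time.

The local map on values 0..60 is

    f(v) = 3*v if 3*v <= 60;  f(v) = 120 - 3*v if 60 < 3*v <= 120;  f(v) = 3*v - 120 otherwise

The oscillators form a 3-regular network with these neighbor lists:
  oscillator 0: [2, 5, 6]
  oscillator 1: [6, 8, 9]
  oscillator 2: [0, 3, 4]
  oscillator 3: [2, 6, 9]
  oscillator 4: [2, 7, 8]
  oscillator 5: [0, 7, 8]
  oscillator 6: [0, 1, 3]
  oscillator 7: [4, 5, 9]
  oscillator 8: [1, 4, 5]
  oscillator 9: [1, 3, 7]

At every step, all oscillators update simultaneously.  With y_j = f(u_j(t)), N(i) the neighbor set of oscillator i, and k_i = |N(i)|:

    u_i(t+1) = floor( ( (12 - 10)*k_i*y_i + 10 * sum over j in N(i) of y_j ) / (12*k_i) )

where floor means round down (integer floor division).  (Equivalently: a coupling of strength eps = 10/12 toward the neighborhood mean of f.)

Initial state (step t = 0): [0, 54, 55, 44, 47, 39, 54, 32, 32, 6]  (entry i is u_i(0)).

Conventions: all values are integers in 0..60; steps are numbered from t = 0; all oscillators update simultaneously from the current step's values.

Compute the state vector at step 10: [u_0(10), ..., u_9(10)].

Answer: [31, 34, 29, 30, 29, 37, 34, 27, 26, 30]

Derivation:
t=0: [0, 54, 55, 44, 47, 39, 54, 32, 32, 6]
t=1: [25, 30, 16, 31, 29, 13, 22, 15, 22, 24]
t=2: [46, 48, 37, 46, 46, 46, 37, 40, 37, 36]
t=3: [13, 12, 16, 11, 8, 10, 18, 13, 18, 13]
t=4: [43, 46, 34, 44, 43, 41, 39, 32, 34, 36]
t=5: [8, 12, 11, 11, 18, 14, 11, 10, 11, 17]
t=6: [34, 38, 36, 38, 35, 31, 31, 45, 42, 36]
t=7: [21, 13, 12, 15, 11, 15, 12, 17, 14, 9]
t=8: [42, 35, 43, 35, 41, 49, 45, 37, 39, 42]
t=9: [15, 9, 8, 10, 6, 9, 12, 11, 13, 11]
t=10: [31, 34, 29, 30, 29, 37, 34, 27, 26, 30]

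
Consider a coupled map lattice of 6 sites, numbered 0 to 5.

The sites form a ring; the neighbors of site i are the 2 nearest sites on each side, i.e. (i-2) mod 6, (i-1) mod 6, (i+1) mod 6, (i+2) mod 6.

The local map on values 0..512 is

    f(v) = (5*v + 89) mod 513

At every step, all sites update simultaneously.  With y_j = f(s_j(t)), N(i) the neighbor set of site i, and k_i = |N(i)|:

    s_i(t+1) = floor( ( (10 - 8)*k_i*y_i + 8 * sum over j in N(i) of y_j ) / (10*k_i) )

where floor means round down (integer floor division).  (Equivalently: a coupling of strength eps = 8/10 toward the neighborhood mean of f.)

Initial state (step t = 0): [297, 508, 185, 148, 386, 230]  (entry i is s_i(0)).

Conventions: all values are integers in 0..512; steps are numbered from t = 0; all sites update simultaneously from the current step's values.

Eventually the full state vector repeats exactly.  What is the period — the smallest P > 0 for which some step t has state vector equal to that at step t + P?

Answer: 2
Key observation: The state at step 67, [325, 291, 344, 274, 270, 287], reappears at step 69 — and no state repeats earlier — so the cycle the system enters has period 2.

Derivation:
t=0: [297, 508, 185, 148, 386, 230]
t=1: [258, 225, 279, 314, 309, 221]
t=2: [252, 257, 242, 205, 238, 184]
t=3: [338, 305, 257, 291, 286, 301]
t=4: [242, 144, 232, 195, 228, 173]
t=5: [287, 254, 206, 240, 235, 250]
t=6: [295, 300, 285, 248, 281, 329]
t=7: [245, 212, 266, 300, 295, 208]
t=8: [186, 191, 175, 138, 171, 117]
t=9: [313, 280, 334, 265, 363, 276]
t=10: [321, 325, 310, 375, 306, 354]
t=11: [166, 235, 187, 220, 216, 231]
t=12: [303, 307, 292, 254, 288, 233]
t=13: [178, 144, 199, 231, 227, 242]
t=14: [258, 262, 247, 208, 242, 290]
t=15: [259, 225, 280, 209, 205, 220]
t=16: [252, 256, 241, 202, 236, 181]
t=17: [331, 297, 250, 281, 277, 292]
t=18: [202, 206, 293, 254, 288, 233]
t=19: [182, 148, 203, 234, 230, 246]
t=20: [277, 281, 265, 226, 260, 308]
t=21: [351, 317, 372, 300, 296, 312]
t=22: [198, 202, 186, 147, 181, 126]
t=23: [263, 229, 284, 315, 311, 224]
t=24: [271, 275, 259, 220, 254, 199]
t=25: [321, 287, 342, 270, 266, 282]
t=26: [355, 359, 343, 407, 338, 386]
t=27: [331, 297, 249, 280, 276, 292]
t=28: [200, 204, 290, 251, 285, 231]
t=29: [170, 136, 190, 221, 217, 234]
t=30: [215, 219, 202, 163, 197, 246]
t=31: [142, 210, 161, 192, 188, 205]
t=32: [174, 178, 161, 121, 156, 102]
t=33: [347, 312, 366, 294, 290, 307]
t=34: [172, 176, 159, 119, 154, 100]
t=35: [337, 302, 356, 284, 280, 297]
t=36: [224, 228, 314, 274, 309, 255]
t=37: [187, 255, 206, 237, 233, 250]
t=38: [296, 300, 283, 244, 278, 327]
t=39: [239, 205, 258, 289, 285, 200]
t=40: [250, 254, 339, 300, 334, 281]
t=41: [315, 281, 232, 263, 259, 276]
t=42: [323, 327, 310, 374, 305, 354]
t=43: [169, 238, 189, 220, 216, 233]
t=44: [210, 214, 197, 159, 192, 241]
t=45: [117, 186, 137, 168, 164, 181]
t=46: [361, 365, 348, 412, 343, 392]
t=47: [359, 325, 276, 307, 303, 320]
t=48: [235, 239, 222, 183, 217, 164]
t=49: [242, 311, 261, 293, 289, 306]
t=50: [266, 168, 253, 215, 248, 196]
t=51: [296, 263, 315, 245, 241, 258]
t=52: [230, 234, 217, 282, 212, 263]
t=53: [219, 289, 238, 271, 267, 284]
t=54: [360, 364, 347, 412, 342, 393]
t=55: [253, 220, 272, 202, 198, 215]
t=56: [221, 225, 208, 170, 203, 151]
t=57: [173, 243, 192, 225, 221, 238]
t=58: [232, 236, 219, 182, 214, 265]
t=59: [229, 299, 248, 281, 277, 294]
t=60: [204, 208, 294, 256, 289, 237]
t=61: [192, 159, 211, 244, 240, 257]
t=62: [224, 228, 211, 276, 207, 257]
t=63: [190, 259, 209, 242, 238, 255]
t=64: [214, 218, 201, 266, 197, 247]
t=65: [140, 209, 159, 192, 188, 205]
t=66: [169, 173, 156, 118, 152, 99]
t=67: [325, 291, 344, 274, 270, 287]
t=68: [272, 276, 259, 323, 357, 304]
t=69: [325, 291, 344, 274, 270, 287]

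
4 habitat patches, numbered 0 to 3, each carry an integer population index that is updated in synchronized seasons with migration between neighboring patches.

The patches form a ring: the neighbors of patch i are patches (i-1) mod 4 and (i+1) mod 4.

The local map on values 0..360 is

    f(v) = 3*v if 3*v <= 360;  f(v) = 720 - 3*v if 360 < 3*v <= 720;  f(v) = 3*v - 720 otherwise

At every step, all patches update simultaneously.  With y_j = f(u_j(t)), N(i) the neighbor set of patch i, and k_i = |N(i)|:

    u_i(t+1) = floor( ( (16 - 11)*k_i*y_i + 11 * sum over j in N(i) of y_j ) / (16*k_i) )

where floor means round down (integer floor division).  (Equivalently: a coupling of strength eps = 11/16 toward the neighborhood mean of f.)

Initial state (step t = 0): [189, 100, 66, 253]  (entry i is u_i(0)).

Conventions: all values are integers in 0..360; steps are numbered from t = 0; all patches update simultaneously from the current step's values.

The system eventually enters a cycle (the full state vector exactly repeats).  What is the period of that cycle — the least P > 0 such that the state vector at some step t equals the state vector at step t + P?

Answer: 4
Key observation: The state at step 134, [27, 27, 27, 27], reappears at step 138 — and no state repeats earlier — so the cycle the system enters has period 4.

Derivation:
t=0: [189, 100, 66, 253]
t=1: [164, 214, 178, 132]
t=2: [209, 166, 196, 243]
t=3: [108, 146, 120, 80]
t=4: [280, 323, 291, 310]
t=5: [195, 171, 205, 159]
t=6: [196, 147, 187, 158]
t=7: [221, 187, 230, 176]
t=8: [138, 79, 130, 89]
t=9: [268, 292, 276, 302]
t=10: [143, 114, 151, 124]
t=11: [328, 298, 320, 300]
t=12: [204, 227, 196, 229]
t=13: [58, 94, 66, 92]
t=14: [246, 216, 253, 214]
t=15: [57, 42, 63, 43]
t=16: [141, 163, 146, 164]
t=17: [250, 271, 245, 270]
t=18: [72, 44, 67, 43]
t=19: [157, 184, 152, 183]
t=20: [194, 228, 199, 229]
t=21: [66, 100, 62, 100]
t=22: [268, 225, 264, 225]
t=23: [57, 67, 53, 67]
t=24: [191, 176, 187, 176]
t=25: [177, 165, 181, 165]
t=26: [213, 196, 210, 196]
t=27: [116, 100, 118, 100]
t=28: [315, 335, 316, 335]
t=29: [266, 244, 267, 244]
t=30: [32, 58, 33, 58]
t=31: [149, 121, 150, 121]
t=32: [330, 298, 329, 298]
t=33: [204, 238, 203, 238]
t=34: [37, 77, 38, 77]
t=35: [193, 149, 194, 149]
t=36: [231, 181, 230, 181]
t=37: [130, 74, 131, 74]
t=38: [255, 295, 254, 295]
t=39: [127, 81, 126, 81]
t=40: [273, 310, 273, 310]
t=41: [175, 133, 175, 133]
t=42: [281, 234, 281, 234]
t=43: [50, 90, 50, 90]
t=44: [232, 187, 232, 187]
t=45: [116, 66, 116, 66]
t=46: [244, 301, 244, 301]
t=47: [129, 65, 129, 65]
t=48: [238, 289, 238, 289]
t=49: [102, 50, 102, 50]
t=50: [198, 257, 198, 257]
t=51: [74, 102, 74, 102]
t=52: [279, 248, 279, 248]
t=53: [53, 87, 53, 87]
t=54: [229, 190, 229, 190]
t=55: [113, 69, 113, 69]
t=56: [248, 297, 248, 297]
t=57: [125, 69, 125, 69]
t=58: [250, 301, 250, 301]
t=59: [135, 77, 135, 77]
t=60: [257, 288, 257, 288]
t=61: [114, 80, 114, 80]
t=62: [271, 310, 271, 310]
t=63: [173, 129, 173, 129]
t=64: [291, 242, 291, 242]
t=65: [51, 107, 51, 107]
t=66: [268, 205, 268, 205]
t=67: [98, 90, 98, 90]
t=68: [277, 286, 277, 286]
t=69: [129, 119, 129, 119]
t=70: [349, 340, 349, 340]
t=71: [308, 318, 308, 318]
t=72: [224, 213, 224, 213]
t=73: [70, 58, 70, 58]
t=74: [185, 198, 185, 198]
t=75: [138, 152, 138, 152]
t=76: [277, 292, 277, 292]
t=77: [141, 125, 141, 125]
t=78: [330, 312, 330, 312]
t=79: [232, 253, 232, 253]
t=80: [34, 28, 34, 28]
t=81: [89, 96, 89, 96]
t=82: [281, 273, 281, 273]
t=83: [106, 115, 106, 115]
t=84: [336, 326, 336, 326]
t=85: [267, 278, 267, 278]
t=86: [103, 91, 103, 91]
t=87: [284, 297, 284, 297]
t=88: [158, 144, 158, 144]
t=89: [274, 259, 274, 259]
t=90: [71, 87, 71, 87]
t=91: [246, 228, 246, 228]
t=92: [30, 23, 30, 23]
t=93: [75, 83, 75, 83]
t=94: [241, 232, 241, 232]
t=95: [17, 9, 17, 9]
t=96: [34, 43, 34, 43]
t=97: [120, 110, 120, 110]
t=98: [339, 350, 339, 350]
t=99: [319, 307, 319, 307]
t=100: [212, 225, 212, 225]
t=101: [57, 71, 57, 71]
t=102: [199, 184, 199, 184]
t=103: [153, 137, 153, 137]
t=104: [294, 276, 294, 276]
t=105: [124, 145, 124, 145]
t=106: [304, 328, 304, 328]
t=107: [241, 214, 241, 214]
t=108: [54, 26, 54, 26]
t=109: [104, 135, 104, 135]
t=110: [314, 312, 314, 312]
t=111: [217, 220, 217, 220]
t=112: [62, 66, 62, 66]
t=113: [194, 189, 194, 189]
t=114: [148, 142, 148, 142]
t=115: [288, 281, 288, 281]
t=116: [129, 137, 129, 137]
t=117: [316, 325, 316, 325]
t=118: [246, 236, 246, 236]
t=119: [13, 16, 13, 16]
t=120: [45, 41, 45, 41]
t=121: [126, 131, 126, 131]
t=122: [331, 337, 331, 337]
t=123: [285, 278, 285, 278]
t=124: [120, 128, 120, 128]
t=125: [343, 352, 343, 352]
t=126: [327, 317, 327, 317]
t=127: [240, 251, 240, 251]
t=128: [22, 10, 22, 10]
t=129: [41, 54, 41, 54]
t=130: [149, 135, 149, 135]
t=131: [301, 286, 301, 286]
t=132: [152, 168, 152, 168]
t=133: [231, 249, 231, 249]
t=134: [27, 27, 27, 27]
t=135: [81, 81, 81, 81]
t=136: [243, 243, 243, 243]
t=137: [9, 9, 9, 9]
t=138: [27, 27, 27, 27]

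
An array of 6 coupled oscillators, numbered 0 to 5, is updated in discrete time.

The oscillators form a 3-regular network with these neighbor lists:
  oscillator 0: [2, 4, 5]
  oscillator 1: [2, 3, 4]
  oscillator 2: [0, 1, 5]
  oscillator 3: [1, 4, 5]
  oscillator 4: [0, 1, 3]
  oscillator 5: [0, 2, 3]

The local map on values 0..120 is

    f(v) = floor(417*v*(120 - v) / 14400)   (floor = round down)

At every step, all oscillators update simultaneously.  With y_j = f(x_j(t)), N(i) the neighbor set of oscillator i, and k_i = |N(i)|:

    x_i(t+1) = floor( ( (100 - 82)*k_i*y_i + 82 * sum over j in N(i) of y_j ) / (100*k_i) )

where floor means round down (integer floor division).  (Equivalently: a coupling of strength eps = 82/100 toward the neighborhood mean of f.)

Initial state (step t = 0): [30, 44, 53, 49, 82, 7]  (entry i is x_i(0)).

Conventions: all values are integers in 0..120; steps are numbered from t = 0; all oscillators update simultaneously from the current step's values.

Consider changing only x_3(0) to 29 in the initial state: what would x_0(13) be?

Simulating step by step:
t=0: [30, 44, 53, 29, 82, 7]
t=1: [72, 90, 71, 70, 84, 73]
t=2: [96, 92, 93, 90, 91, 100]
t=3: [67, 75, 66, 70, 73, 69]
t=4: [101, 100, 100, 99, 99, 101]
t=5: [56, 58, 55, 57, 57, 56]
t=6: [103, 103, 103, 103, 103, 103]
t=7: [50, 50, 50, 50, 50, 50]
t=8: [101, 101, 101, 101, 101, 101]
t=9: [55, 55, 55, 55, 55, 55]
t=10: [103, 103, 103, 103, 103, 103]
t=11: [50, 50, 50, 50, 50, 50]
t=12: [101, 101, 101, 101, 101, 101]
t=13: [55, 55, 55, 55, 55, 55]

Answer: x_0(13) = 55
Key observation: This trace re-runs the system from the modified initial state.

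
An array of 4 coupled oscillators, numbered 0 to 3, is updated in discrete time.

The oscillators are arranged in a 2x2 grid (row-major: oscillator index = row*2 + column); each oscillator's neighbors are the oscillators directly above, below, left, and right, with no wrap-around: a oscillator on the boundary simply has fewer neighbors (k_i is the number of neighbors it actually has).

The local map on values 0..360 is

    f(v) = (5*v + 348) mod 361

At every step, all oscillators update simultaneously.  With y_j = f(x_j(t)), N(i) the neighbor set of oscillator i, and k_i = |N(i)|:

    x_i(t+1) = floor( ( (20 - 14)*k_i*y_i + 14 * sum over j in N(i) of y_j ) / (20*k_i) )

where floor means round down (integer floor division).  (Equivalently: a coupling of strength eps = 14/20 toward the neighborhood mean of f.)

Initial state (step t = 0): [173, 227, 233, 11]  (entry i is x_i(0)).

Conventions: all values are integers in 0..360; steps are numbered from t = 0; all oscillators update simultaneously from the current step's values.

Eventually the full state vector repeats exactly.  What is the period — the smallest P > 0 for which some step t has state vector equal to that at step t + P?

Answer: 6
Key observation: The state at step 126, [98, 50, 50, 98], reappears at step 132 — and no state repeats earlier — so the cycle the system enters has period 6.

Derivation:
t=0: [173, 227, 233, 11]
t=1: [76, 71, 80, 50]
t=2: [130, 187, 92, 199]
t=3: [182, 247, 213, 178]
t=4: [216, 157, 214, 210]
t=5: [238, 246, 331, 229]
t=6: [144, 90, 109, 130]
t=7: [190, 240, 269, 169]
t=8: [188, 144, 188, 156]
t=9: [254, 191, 149, 206]
t=10: [132, 230, 167, 169]
t=11: [139, 154, 168, 86]
t=12: [145, 142, 163, 65]
t=13: [250, 332, 256, 239]
t=14: [181, 149, 143, 165]
t=15: [173, 94, 193, 149]
t=16: [153, 77, 118, 117]
t=17: [88, 87, 149, 142]
t=18: [44, 159, 143, 125]
t=19: [202, 178, 262, 215]
t=20: [211, 261, 279, 231]
t=21: [273, 195, 222, 195]
t=22: [169, 250, 182, 160]
t=23: [148, 107, 113, 134]
t=24: [124, 153, 162, 212]
t=25: [110, 208, 222, 134]
t=26: [164, 256, 169, 200]
t=27: [128, 177, 155, 182]
t=28: [146, 199, 166, 119]
t=29: [231, 279, 230, 190]
t=30: [141, 185, 112, 188]
t=31: [230, 244, 243, 193]
t=32: [101, 136, 135, 154]
t=33: [251, 149, 148, 222]
t=34: [52, 63, 62, 9]
t=35: [283, 188, 186, 219]
t=36: [235, 299, 296, 248]
t=37: [45, 89, 84, 64]
t=38: [104, 202, 195, 133]
t=39: [224, 235, 224, 267]
t=40: [43, 115, 99, 107]
t=41: [173, 187, 163, 161]
t=42: [137, 130, 94, 119]
t=43: [223, 269, 215, 196]
t=44: [211, 167, 194, 279]
t=45: [213, 246, 287, 206]
t=46: [264, 258, 320, 254]
t=47: [185, 197, 182, 170]
t=48: [205, 181, 159, 183]
t=49: [167, 215, 182, 134]
t=50: [210, 240, 191, 269]
t=51: [207, 228, 263, 188]
t=52: [182, 189, 242, 153]
t=53: [165, 134, 105, 122]
t=54: [183, 202, 159, 227]
t=55: [171, 159, 94, 128]
t=56: [90, 153, 163, 134]
t=57: [61, 139, 154, 127]
t=58: [212, 289, 204, 202]
t=59: [319, 314, 295, 304]
t=60: [87, 104, 75, 64]
t=61: [69, 172, 129, 143]
t=62: [238, 273, 316, 240]
t=63: [165, 150, 106, 168]
t=64: [86, 72, 115, 91]
t=65: [208, 152, 108, 216]
t=66: [158, 235, 277, 170]
t=67: [145, 83, 146, 163]
t=68: [244, 163, 257, 162]
t=69: [131, 93, 126, 116]
t=70: [205, 197, 247, 183]
t=71: [223, 239, 206, 190]
t=72: [143, 111, 170, 202]
t=73: [205, 269, 250, 186]
t=74: [228, 244, 215, 199]
t=75: [175, 143, 208, 240]
t=76: [268, 187, 176, 257]
t=77: [193, 211, 195, 177]
t=78: [265, 229, 205, 241]
t=79: [187, 133, 205, 151]
t=80: [263, 164, 164, 209]
t=81: [125, 210, 210, 152]
t=82: [295, 191, 191, 228]
t=83: [159, 87, 87, 167]
t=84: [60, 74, 74, 72]
t=85: [336, 329, 329, 354]
t=86: [198, 244, 244, 225]
t=87: [163, 136, 136, 95]
t=88: [238, 155, 155, 244]
t=89: [56, 88, 88, 65]
t=90: [126, 222, 222, 139]
t=91: [86, 206, 206, 106]
t=92: [223, 162, 162, 253]
t=93: [58, 88, 88, 103]
t=94: [129, 166, 166, 88]
t=95: [147, 146, 146, 86]
t=96: [249, 126, 126, 266]
t=97: [223, 210, 210, 249]
t=98: [226, 153, 153, 265]
t=99: [31, 101, 101, 89]
t=100: [134, 113, 113, 113]
t=101: [222, 227, 227, 191]
t=102: [31, 93, 93, 93]
t=103: [106, 108, 108, 91]
t=104: [163, 132, 132, 140]
t=105: [224, 227, 227, 298]
t=106: [34, 31, 31, 37]
t=107: [146, 157, 157, 151]
t=108: [141, 146, 146, 41]
t=109: [348, 289, 289, 306]
t=110: [329, 229, 229, 266]
t=111: [90, 162, 162, 104]
t=112: [75, 100, 100, 96]
t=113: [88, 75, 75, 120]
t=114: [20, 102, 102, 68]
t=115: [121, 185, 185, 193]
t=116: [202, 218, 218, 202]
t=117: [331, 299, 299, 331]
t=118: [86, 150, 150, 86]
t=119: [27, 43, 43, 27]
t=120: [178, 146, 146, 178]
t=121: [295, 215, 215, 295]
t=122: [243, 114, 114, 243]
t=123: [172, 142, 142, 172]
t=124: [272, 188, 188, 272]
t=125: [222, 246, 246, 222]
t=126: [98, 50, 50, 98]
t=127: [200, 152, 152, 200]
t=128: [97, 193, 193, 97]
t=129: [194, 146, 146, 194]
t=130: [319, 271, 271, 319]
t=131: [222, 174, 174, 222]
t=132: [98, 50, 50, 98]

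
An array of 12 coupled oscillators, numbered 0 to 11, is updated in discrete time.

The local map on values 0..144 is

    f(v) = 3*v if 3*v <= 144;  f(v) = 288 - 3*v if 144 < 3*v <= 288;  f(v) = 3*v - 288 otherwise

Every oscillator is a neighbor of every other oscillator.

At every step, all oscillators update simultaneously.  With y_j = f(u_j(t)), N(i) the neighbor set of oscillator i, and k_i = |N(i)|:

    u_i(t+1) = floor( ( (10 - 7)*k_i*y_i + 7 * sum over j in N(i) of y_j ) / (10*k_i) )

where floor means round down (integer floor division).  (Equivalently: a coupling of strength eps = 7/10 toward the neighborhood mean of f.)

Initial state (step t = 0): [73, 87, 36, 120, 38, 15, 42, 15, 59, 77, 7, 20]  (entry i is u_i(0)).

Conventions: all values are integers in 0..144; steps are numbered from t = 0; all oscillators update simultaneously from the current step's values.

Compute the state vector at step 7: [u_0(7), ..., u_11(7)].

Simulating step by step:
t=0: [73, 87, 36, 120, 38, 15, 42, 15, 59, 77, 7, 20]
t=1: [70, 60, 79, 71, 81, 65, 84, 65, 80, 67, 59, 68]
t=2: [76, 83, 69, 75, 68, 79, 66, 79, 69, 78, 84, 77]
t=3: [61, 56, 66, 62, 67, 59, 68, 59, 66, 60, 56, 61]
t=4: [103, 106, 99, 102, 99, 104, 98, 104, 99, 103, 106, 103]
t=5: [19, 21, 16, 18, 16, 19, 15, 19, 16, 19, 21, 19]
t=6: [55, 56, 52, 54, 52, 55, 52, 55, 52, 55, 56, 55]
t=7: [125, 124, 127, 125, 127, 125, 127, 125, 127, 125, 124, 125]

Answer: [125, 124, 127, 125, 127, 125, 127, 125, 127, 125, 124, 125]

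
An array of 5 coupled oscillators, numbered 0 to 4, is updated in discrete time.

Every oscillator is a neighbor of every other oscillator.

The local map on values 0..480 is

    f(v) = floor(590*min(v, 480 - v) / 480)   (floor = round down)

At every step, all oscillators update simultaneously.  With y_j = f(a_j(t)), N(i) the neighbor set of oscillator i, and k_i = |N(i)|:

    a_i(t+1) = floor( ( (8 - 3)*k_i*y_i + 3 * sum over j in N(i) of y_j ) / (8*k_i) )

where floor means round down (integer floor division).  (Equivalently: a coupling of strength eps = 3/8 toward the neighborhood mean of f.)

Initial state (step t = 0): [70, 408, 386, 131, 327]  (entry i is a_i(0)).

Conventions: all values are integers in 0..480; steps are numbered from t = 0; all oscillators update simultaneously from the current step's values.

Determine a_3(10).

Answer: a_3(10) = 242

Derivation:
t=0: [70, 408, 386, 131, 327]
t=1: [105, 106, 120, 145, 159]
t=2: [141, 142, 151, 167, 176]
t=3: [181, 181, 187, 198, 204]
t=4: [227, 227, 230, 238, 242]
t=5: [281, 281, 283, 288, 288]
t=6: [242, 242, 241, 238, 238]
t=7: [292, 292, 292, 292, 292]
t=8: [231, 231, 231, 231, 231]
t=9: [283, 283, 283, 283, 283]
t=10: [242, 242, 242, 242, 242]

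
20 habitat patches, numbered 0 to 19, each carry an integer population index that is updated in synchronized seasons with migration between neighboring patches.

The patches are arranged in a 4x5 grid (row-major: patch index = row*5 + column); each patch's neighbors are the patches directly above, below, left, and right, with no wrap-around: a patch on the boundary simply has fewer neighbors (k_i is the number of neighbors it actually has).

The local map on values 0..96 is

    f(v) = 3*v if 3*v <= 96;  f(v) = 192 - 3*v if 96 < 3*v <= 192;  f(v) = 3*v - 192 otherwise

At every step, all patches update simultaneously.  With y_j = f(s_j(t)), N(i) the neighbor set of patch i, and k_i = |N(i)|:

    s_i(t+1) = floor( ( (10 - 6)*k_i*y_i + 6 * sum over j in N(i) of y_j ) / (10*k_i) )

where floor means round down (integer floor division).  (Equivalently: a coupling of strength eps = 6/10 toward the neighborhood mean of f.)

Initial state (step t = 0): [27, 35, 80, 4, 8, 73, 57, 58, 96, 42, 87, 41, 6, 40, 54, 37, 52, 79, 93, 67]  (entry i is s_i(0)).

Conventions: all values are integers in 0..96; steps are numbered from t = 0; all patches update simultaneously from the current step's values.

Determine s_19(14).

Simulating step by step:
t=0: [27, 35, 80, 4, 8, 73, 57, 58, 96, 42, 87, 41, 6, 40, 54, 37, 52, 79, 93, 67]
t=1: [66, 64, 42, 38, 33, 45, 38, 34, 63, 56, 63, 49, 37, 63, 41, 63, 53, 46, 60, 38]
t=2: [19, 30, 60, 63, 67, 40, 60, 70, 30, 42, 22, 47, 61, 25, 48, 12, 33, 46, 31, 55]
t=3: [71, 52, 27, 23, 24, 55, 39, 25, 60, 55, 58, 47, 33, 66, 52, 62, 65, 60, 68, 53]
t=4: [27, 49, 68, 60, 57, 33, 58, 69, 31, 34, 24, 48, 58, 25, 27, 8, 15, 26, 15, 27]
t=5: [73, 40, 19, 30, 39, 71, 37, 27, 66, 75, 61, 42, 39, 65, 81, 44, 48, 52, 64, 70]
t=6: [38, 61, 71, 63, 66, 31, 68, 65, 33, 39, 33, 58, 57, 21, 31, 41, 51, 39, 11, 22]
t=7: [61, 25, 11, 25, 25, 73, 23, 23, 58, 68, 73, 31, 32, 61, 78, 67, 48, 48, 54, 64]
t=8: [34, 52, 57, 55, 56, 31, 67, 60, 31, 31, 36, 73, 71, 31, 21, 26, 49, 54, 23, 21]
t=9: [74, 38, 23, 38, 45, 73, 28, 26, 70, 73, 73, 34, 32, 74, 75, 69, 45, 39, 64, 64]
t=10: [43, 67, 74, 60, 54, 39, 74, 71, 39, 32, 37, 75, 79, 34, 24, 31, 58, 60, 21, 9]
t=11: [50, 28, 20, 31, 44, 64, 32, 35, 62, 73, 72, 39, 41, 74, 71, 66, 34, 30, 51, 51]
t=12: [42, 73, 76, 62, 60, 32, 75, 69, 37, 28, 25, 71, 69, 32, 27, 36, 70, 75, 47, 33]
t=13: [63, 37, 24, 28, 31, 73, 37, 30, 62, 68, 70, 29, 30, 72, 87, 61, 34, 30, 64, 76]
t=14: [33, 63, 79, 67, 66, 31, 75, 73, 33, 38, 31, 76, 79, 34, 42, 36, 73, 72, 30, 35]

Answer: s_19(14) = 35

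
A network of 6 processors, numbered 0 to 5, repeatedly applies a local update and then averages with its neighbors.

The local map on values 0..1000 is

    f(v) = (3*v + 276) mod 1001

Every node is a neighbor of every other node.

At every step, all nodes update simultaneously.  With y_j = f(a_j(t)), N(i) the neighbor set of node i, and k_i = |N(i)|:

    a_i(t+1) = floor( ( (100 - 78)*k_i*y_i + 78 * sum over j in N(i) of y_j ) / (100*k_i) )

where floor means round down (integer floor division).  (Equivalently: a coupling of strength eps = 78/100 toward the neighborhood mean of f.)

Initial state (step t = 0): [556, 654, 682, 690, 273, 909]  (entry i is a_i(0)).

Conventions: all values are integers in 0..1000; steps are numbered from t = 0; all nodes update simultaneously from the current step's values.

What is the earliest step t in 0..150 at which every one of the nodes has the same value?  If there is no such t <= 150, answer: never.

Answer: 6
Key observation: Synchronization is absorbing here: once all nodes are equal they stay equal, and step 6 is the first all-equal step.

Derivation:
t=0: [556, 654, 682, 690, 273, 909]  (not all equal)
t=1: [362, 317, 322, 324, 308, 302]  (not all equal)
t=2: [250, 241, 242, 242, 239, 238]  (not all equal)
t=3: [471, 533, 469, 469, 532, 532]  (not all equal)
t=4: [772, 784, 771, 771, 783, 783]  (not all equal)
t=5: [604, 607, 604, 604, 607, 607]  (not all equal)
t=6: [90, 90, 90, 90, 90, 90]  (all equal)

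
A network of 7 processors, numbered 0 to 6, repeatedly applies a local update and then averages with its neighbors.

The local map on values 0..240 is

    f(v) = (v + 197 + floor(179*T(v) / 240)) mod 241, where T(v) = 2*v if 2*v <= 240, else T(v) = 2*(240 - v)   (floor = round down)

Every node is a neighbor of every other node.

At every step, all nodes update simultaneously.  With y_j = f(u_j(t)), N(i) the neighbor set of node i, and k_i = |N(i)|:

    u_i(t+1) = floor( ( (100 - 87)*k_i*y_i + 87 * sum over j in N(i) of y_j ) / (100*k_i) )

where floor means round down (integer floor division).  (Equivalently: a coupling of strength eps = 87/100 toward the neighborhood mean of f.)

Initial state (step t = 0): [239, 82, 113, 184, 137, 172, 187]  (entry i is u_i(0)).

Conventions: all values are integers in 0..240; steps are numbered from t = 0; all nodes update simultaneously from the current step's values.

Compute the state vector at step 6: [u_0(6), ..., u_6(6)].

Answer: [211, 211, 211, 211, 211, 211, 211]

Derivation:
t=0: [239, 82, 113, 184, 137, 172, 187]
t=1: [181, 182, 180, 181, 184, 181, 181]
t=2: [224, 224, 224, 224, 224, 224, 224]
t=3: [203, 203, 203, 203, 203, 203, 203]
t=4: [214, 214, 214, 214, 214, 214, 214]
t=5: [208, 208, 208, 208, 208, 208, 208]
t=6: [211, 211, 211, 211, 211, 211, 211]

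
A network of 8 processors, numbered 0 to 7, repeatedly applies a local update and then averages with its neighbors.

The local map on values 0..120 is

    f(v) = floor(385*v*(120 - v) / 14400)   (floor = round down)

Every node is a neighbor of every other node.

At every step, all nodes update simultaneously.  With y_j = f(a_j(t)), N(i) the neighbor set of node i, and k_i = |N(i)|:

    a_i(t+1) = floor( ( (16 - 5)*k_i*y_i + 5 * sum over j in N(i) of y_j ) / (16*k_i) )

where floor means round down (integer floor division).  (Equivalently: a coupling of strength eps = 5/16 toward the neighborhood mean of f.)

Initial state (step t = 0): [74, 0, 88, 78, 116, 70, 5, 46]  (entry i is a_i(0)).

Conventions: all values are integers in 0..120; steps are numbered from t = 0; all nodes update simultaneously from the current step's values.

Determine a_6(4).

Simulating step by step:
t=0: [74, 0, 88, 78, 116, 70, 5, 46]
t=1: [79, 20, 68, 76, 28, 80, 30, 79]
t=2: [83, 62, 88, 85, 71, 82, 74, 83]
t=3: [83, 92, 78, 81, 90, 83, 88, 83]
t=4: [80, 71, 84, 82, 74, 80, 76, 80]

Answer: a_6(4) = 76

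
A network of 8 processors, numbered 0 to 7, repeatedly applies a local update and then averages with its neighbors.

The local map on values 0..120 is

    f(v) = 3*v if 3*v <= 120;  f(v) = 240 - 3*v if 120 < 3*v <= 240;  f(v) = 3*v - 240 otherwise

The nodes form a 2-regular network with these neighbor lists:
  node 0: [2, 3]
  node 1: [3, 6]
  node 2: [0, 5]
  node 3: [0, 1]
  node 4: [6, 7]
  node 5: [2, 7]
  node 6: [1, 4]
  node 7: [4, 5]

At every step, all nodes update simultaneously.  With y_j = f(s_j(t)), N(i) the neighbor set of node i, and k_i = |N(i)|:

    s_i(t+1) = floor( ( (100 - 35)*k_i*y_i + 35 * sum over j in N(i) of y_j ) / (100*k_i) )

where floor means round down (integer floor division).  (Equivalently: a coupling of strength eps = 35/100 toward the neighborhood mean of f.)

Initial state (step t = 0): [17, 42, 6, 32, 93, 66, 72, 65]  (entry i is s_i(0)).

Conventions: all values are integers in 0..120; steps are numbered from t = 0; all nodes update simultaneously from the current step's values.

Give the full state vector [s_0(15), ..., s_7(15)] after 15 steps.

Answer: [87, 50, 79, 54, 95, 28, 69, 57]

Derivation:
t=0: [17, 42, 6, 32, 93, 66, 72, 65]
t=1: [53, 95, 27, 91, 37, 38, 42, 43]
t=2: [72, 54, 86, 43, 111, 107, 101, 111]
t=3: [38, 81, 30, 90, 87, 72, 70, 90]
t=4: [95, 12, 82, 39, 24, 36, 23, 27]
t=5: [50, 55, 30, 90, 73, 85, 63, 84]
t=6: [79, 62, 76, 48, 24, 27, 49, 14]
t=7: [20, 68, 22, 72, 70, 62, 82, 54]
t=8: [54, 28, 62, 32, 34, 60, 15, 65]
t=9: [76, 79, 59, 90, 82, 56, 61, 57]
t=10: [24, 17, 55, 22, 25, 69, 38, 58]
t=11: [71, 64, 67, 64, 80, 46, 96, 61]
t=12: [32, 48, 47, 44, 18, 83, 39, 54]
t=13: [98, 101, 82, 103, 69, 36, 102, 61]
t=14: [48, 64, 32, 65, 42, 81, 59, 61]
t=15: [87, 50, 79, 54, 95, 28, 69, 57]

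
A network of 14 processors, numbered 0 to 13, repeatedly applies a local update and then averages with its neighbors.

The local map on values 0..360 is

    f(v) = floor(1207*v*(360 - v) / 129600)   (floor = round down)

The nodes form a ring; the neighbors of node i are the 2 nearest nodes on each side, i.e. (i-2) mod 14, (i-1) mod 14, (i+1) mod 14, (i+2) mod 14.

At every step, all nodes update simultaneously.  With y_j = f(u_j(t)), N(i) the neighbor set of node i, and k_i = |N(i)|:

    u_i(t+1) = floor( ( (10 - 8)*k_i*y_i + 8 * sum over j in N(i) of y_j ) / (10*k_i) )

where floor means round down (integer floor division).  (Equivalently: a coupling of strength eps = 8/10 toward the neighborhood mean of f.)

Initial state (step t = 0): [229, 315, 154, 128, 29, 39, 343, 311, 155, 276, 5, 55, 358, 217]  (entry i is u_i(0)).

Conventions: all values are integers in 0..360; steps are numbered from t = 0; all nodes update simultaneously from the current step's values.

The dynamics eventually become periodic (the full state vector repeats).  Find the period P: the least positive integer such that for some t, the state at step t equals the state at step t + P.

Simulating step by step:
t=0: [229, 315, 154, 128, 29, 39, 343, 311, 155, 276, 5, 55, 358, 217]
t=1: [200, 254, 214, 181, 166, 135, 139, 164, 144, 164, 137, 136, 149, 172]
t=2: [286, 288, 287, 284, 291, 293, 291, 291, 291, 290, 289, 291, 291, 284]
t=3: [194, 197, 194, 191, 190, 188, 186, 186, 188, 188, 188, 191, 192, 193]
t=4: [299, 299, 299, 299, 300, 300, 300, 301, 301, 300, 300, 300, 300, 299]
t=5: [168, 169, 168, 168, 167, 167, 166, 166, 166, 166, 166, 167, 167, 168]
t=6: [300, 300, 300, 300, 299, 299, 299, 299, 299, 299, 299, 299, 299, 300]
t=7: [167, 167, 167, 167, 168, 168, 169, 169, 169, 169, 169, 168, 168, 167]
t=8: [300, 300, 300, 300, 300, 300, 300, 300, 300, 300, 300, 300, 300, 300]
t=9: [167, 167, 167, 167, 167, 167, 167, 167, 167, 167, 167, 167, 167, 167]
t=10: [300, 300, 300, 300, 300, 300, 300, 300, 300, 300, 300, 300, 300, 300]

Answer: 2
Key observation: The state at step 8, [300, 300, 300, 300, 300, 300, 300, 300, 300, 300, 300, 300, 300, 300], reappears at step 10 — and no state repeats earlier — so the cycle the system enters has period 2.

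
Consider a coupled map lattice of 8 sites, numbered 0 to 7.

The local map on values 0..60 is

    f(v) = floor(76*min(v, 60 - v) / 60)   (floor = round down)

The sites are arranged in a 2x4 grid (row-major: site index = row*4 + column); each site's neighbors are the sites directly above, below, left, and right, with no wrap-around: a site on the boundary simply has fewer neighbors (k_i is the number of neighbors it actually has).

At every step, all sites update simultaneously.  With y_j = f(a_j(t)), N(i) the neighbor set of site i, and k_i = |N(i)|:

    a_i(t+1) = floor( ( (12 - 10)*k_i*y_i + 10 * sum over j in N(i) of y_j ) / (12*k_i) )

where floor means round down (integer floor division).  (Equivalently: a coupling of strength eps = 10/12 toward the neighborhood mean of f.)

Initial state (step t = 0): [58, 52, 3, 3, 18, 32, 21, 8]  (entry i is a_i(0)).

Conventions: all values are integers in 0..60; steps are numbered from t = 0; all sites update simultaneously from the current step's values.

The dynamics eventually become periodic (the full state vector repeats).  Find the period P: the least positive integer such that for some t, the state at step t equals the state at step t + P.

Answer: 12
Key observation: The state at step 11, [30, 30, 30, 31, 30, 30, 30, 31], reappears at step 23 — and no state repeats earlier — so the cycle the system enters has period 12.

Derivation:
t=0: [58, 52, 3, 3, 18, 32, 21, 8]
t=1: [13, 12, 11, 5, 19, 21, 17, 13]
t=2: [18, 17, 13, 13, 21, 21, 18, 13]
t=3: [23, 21, 19, 16, 24, 23, 19, 18]
t=4: [28, 27, 23, 22, 29, 27, 24, 22]
t=5: [35, 32, 30, 27, 34, 33, 30, 28]
t=6: [33, 34, 36, 36, 32, 34, 36, 35]
t=7: [33, 32, 30, 30, 33, 32, 30, 30]
t=8: [34, 35, 37, 38, 34, 35, 37, 38]
t=9: [31, 30, 29, 27, 31, 30, 29, 27]
t=10: [36, 36, 36, 34, 36, 36, 36, 34]
t=11: [30, 30, 30, 31, 30, 30, 30, 31]
t=12: [38, 38, 37, 36, 38, 38, 37, 36]
t=13: [27, 27, 28, 29, 27, 27, 28, 29]
t=14: [34, 34, 35, 35, 34, 34, 35, 35]
t=15: [32, 31, 31, 31, 32, 31, 31, 31]
t=16: [35, 35, 36, 36, 35, 35, 36, 36]
t=17: [31, 30, 30, 30, 31, 30, 30, 30]
t=18: [36, 37, 38, 38, 36, 37, 38, 38]
t=19: [29, 28, 27, 27, 29, 28, 27, 27]
t=20: [35, 35, 34, 34, 35, 35, 34, 34]
t=21: [31, 31, 31, 32, 31, 31, 31, 32]
t=22: [36, 36, 35, 35, 36, 36, 35, 35]
t=23: [30, 30, 30, 31, 30, 30, 30, 31]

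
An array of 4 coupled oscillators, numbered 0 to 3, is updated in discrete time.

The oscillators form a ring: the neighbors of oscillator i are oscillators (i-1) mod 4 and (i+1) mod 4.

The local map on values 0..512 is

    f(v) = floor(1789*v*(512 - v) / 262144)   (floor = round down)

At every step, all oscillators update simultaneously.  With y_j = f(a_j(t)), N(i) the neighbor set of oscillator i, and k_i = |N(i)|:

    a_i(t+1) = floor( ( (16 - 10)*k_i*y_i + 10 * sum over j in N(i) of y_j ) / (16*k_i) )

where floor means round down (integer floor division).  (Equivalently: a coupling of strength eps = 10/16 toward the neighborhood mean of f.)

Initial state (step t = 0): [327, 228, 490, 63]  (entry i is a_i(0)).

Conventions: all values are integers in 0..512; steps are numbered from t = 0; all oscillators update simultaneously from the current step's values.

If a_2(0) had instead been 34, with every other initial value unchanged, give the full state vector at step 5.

Simulating step by step:
t=0: [327, 228, 34, 63]
t=1: [352, 328, 239, 235]
t=2: [411, 413, 434, 425]
t=3: [272, 265, 252, 255]
t=4: [445, 446, 446, 446]
t=5: [201, 200, 200, 200]

Answer: [201, 200, 200, 200]
Key observation: This trace re-runs the system from the modified initial state.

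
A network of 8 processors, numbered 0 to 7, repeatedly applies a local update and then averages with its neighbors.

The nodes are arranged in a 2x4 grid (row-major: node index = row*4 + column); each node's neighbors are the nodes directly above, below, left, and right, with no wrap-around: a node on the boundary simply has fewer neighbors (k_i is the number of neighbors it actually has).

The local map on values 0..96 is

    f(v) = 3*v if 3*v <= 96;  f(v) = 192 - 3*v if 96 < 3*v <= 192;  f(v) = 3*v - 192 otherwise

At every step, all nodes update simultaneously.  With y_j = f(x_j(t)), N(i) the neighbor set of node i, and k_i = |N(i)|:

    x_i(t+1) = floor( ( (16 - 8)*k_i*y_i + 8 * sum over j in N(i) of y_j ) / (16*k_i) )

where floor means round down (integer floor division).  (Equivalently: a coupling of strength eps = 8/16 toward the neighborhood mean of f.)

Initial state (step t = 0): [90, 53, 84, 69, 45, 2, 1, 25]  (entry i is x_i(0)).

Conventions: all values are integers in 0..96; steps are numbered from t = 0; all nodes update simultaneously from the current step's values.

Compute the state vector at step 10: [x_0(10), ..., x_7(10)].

Answer: [31, 54, 68, 82, 31, 51, 61, 76]

Derivation:
t=0: [90, 53, 84, 69, 45, 2, 1, 25]
t=1: [61, 40, 38, 41, 49, 18, 25, 42]
t=2: [33, 59, 75, 70, 38, 59, 70, 69]
t=3: [69, 31, 25, 21, 66, 26, 19, 16]
t=4: [32, 74, 73, 62, 26, 65, 62, 54]
t=5: [75, 36, 20, 17, 63, 20, 13, 18]
t=6: [38, 67, 59, 54, 24, 51, 48, 49]
t=7: [59, 26, 22, 30, 65, 41, 40, 42]
t=8: [27, 64, 73, 78, 22, 60, 69, 73]
t=9: [57, 20, 23, 34, 56, 19, 18, 27]
t=10: [31, 54, 68, 82, 31, 51, 61, 76]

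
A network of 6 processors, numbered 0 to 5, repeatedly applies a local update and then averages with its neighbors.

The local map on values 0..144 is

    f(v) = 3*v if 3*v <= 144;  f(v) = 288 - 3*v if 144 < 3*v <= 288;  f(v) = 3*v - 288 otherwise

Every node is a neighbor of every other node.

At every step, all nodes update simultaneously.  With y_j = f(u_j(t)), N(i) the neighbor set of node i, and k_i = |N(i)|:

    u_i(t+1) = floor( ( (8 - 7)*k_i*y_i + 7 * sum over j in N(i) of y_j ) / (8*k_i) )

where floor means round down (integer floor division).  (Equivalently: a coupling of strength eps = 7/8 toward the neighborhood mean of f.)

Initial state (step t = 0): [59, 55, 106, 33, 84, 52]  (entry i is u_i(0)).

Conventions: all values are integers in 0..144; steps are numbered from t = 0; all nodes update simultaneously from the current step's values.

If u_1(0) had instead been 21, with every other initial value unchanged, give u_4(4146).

Simulating step by step:
t=0: [59, 21, 106, 33, 84, 52]
t=1: [76, 79, 80, 77, 80, 75]
t=2: [54, 54, 54, 54, 54, 54]
t=3: [126, 126, 126, 126, 126, 126]
t=4: [90, 90, 90, 90, 90, 90]
t=5: [18, 18, 18, 18, 18, 18]
t=6: [54, 54, 54, 54, 54, 54]

Answer: u_4(4146) = 54
Key observation: The state at step 2, [54, 54, 54, 54, 54, 54], reappears at step 6: the system is in a cycle of period 4 from step 2 on.  Therefore the state at step 4146 equals the state at step 2 + ((4146 - 2) mod 4) = 2, which is [54, 54, 54, 54, 54, 54].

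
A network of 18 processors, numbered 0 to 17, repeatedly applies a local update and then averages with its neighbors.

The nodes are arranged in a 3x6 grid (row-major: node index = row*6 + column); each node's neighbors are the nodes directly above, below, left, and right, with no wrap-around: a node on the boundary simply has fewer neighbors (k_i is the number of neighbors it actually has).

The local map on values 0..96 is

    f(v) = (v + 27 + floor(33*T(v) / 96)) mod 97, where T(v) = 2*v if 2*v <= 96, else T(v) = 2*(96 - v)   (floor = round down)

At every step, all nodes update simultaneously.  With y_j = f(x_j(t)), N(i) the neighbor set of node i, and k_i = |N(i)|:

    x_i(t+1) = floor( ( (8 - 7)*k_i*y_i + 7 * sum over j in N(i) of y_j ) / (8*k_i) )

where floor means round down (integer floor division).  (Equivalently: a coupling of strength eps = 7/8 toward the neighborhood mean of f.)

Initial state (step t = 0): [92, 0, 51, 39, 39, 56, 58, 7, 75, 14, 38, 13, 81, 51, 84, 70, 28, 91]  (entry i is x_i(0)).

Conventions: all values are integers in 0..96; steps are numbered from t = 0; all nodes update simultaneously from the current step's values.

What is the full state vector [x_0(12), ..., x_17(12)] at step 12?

Simulating step by step:
t=0: [92, 0, 51, 39, 39, 56, 58, 7, 75, 14, 38, 13, 81, 51, 84, 70, 28, 91]
t=1: [20, 24, 41, 56, 68, 62, 25, 20, 28, 54, 69, 43, 13, 25, 16, 44, 47, 56]
t=2: [67, 71, 56, 38, 15, 10, 57, 68, 57, 25, 10, 13, 66, 55, 49, 22, 11, 6]
t=3: [15, 15, 37, 50, 58, 49, 15, 14, 25, 54, 52, 41, 13, 14, 27, 44, 47, 45]
t=4: [52, 62, 49, 34, 11, 49, 50, 55, 57, 22, 30, 20, 50, 55, 44, 27, 7, 46]
t=5: [12, 12, 34, 45, 55, 47, 11, 13, 21, 61, 54, 35, 11, 9, 29, 39, 50, 43]
t=6: [46, 58, 43, 33, 9, 44, 46, 48, 56, 39, 28, 17, 43, 54, 66, 40, 32, 42]
t=7: [10, 7, 32, 49, 51, 42, 6, 11, 28, 69, 68, 29, 8, 9, 36, 66, 59, 59]
t=8: [38, 54, 46, 33, 9, 37, 41, 47, 59, 27, 27, 18, 39, 55, 49, 36, 15, 40]
t=9: [58, 32, 32, 45, 76, 54, 68, 30, 23, 64, 57, 81, 59, 34, 34, 50, 80, 59]
t=10: [44, 60, 54, 34, 11, 19, 32, 63, 64, 22, 18, 14, 45, 61, 57, 36, 13, 20]
t=11: [42, 10, 34, 45, 63, 48, 17, 29, 24, 61, 52, 57, 42, 11, 36, 47, 65, 50]
t=12: [42, 51, 44, 33, 10, 13, 28, 55, 65, 22, 14, 11, 43, 52, 46, 35, 11, 14]

Answer: [42, 51, 44, 33, 10, 13, 28, 55, 65, 22, 14, 11, 43, 52, 46, 35, 11, 14]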